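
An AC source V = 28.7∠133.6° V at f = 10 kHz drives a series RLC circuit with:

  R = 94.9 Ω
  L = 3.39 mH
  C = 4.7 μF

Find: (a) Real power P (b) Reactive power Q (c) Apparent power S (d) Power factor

Step 1 — Angular frequency: ω = 2π·f = 2π·1e+04 = 6.283e+04 rad/s.
Step 2 — Component impedances:
  R: Z = R = 94.9 Ω
  L: Z = jωL = j·6.283e+04·0.00339 = 0 + j213 Ω
  C: Z = 1/(jωC) = -j/(ω·C) = 0 - j3.386 Ω
Step 3 — Series combination: Z_total = R + L + C = 94.9 + j209.6 Ω = 230.1∠65.6° Ω.
Step 4 — Source phasor: V = 28.7∠133.6° V = -19.79 + j20.78 V.
Step 5 — Current: I = V / Z = 0.04681 + j0.1156 A = 0.1247∠68.0° A.
Step 6 — Complex power: S = V·I* = 1.476 + j3.261 VA.
Step 7 — Real power: P = Re(S) = 1.476 W.
Step 8 — Reactive power: Q = Im(S) = 3.261 VAR.
Step 9 — Apparent power: |S| = 3.58 VA.
Step 10 — Power factor: PF = P/|S| = 0.4124 (lagging).

(a) P = 1.476 W  (b) Q = 3.261 VAR  (c) S = 3.58 VA  (d) PF = 0.4124 (lagging)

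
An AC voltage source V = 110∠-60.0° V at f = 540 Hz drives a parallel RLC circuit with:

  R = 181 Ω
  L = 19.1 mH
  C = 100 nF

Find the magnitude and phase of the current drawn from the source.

Step 1 — Angular frequency: ω = 2π·f = 2π·540 = 3393 rad/s.
Step 2 — Component impedances:
  R: Z = R = 181 Ω
  L: Z = jωL = j·3393·0.0191 = 0 + j64.8 Ω
  C: Z = 1/(jωC) = -j/(ω·C) = 0 - j2947 Ω
Step 3 — Parallel combination: 1/Z_total = 1/R + 1/L + 1/C; Z_total = 21.39 + j58.43 Ω = 62.22∠69.9° Ω.
Step 4 — Source phasor: V = 110∠-60.0° V = 55 - j95.26 V.
Step 5 — Ohm's law: I = V / Z_total = (55 - j95.26) / (21.39 + j58.43) = -1.134 - j1.356 A.
Step 6 — Convert to polar: |I| = 1.768 A, ∠I = -129.9°.

I = 1.768∠-129.9° A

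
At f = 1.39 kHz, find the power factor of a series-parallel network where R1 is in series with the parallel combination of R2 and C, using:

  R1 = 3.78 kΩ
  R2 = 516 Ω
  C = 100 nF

Step 1 — Angular frequency: ω = 2π·f = 2π·1390 = 8734 rad/s.
Step 2 — Component impedances:
  R1: Z = R = 3780 Ω
  R2: Z = R = 516 Ω
  C: Z = 1/(jωC) = -j/(ω·C) = 0 - j1145 Ω
Step 3 — Parallel branch: R2 || C = 1/(1/R2 + 1/C) = 428.9 - j193.3 Ω.
Step 4 — Series with R1: Z_total = R1 + (R2 || C) = 4209 - j193.3 Ω = 4213∠-2.6° Ω.
Step 5 — Power factor: PF = cos(φ) = Re(Z)/|Z| = 4208.9/4213.33 = 0.9989.
Step 6 — Type: Im(Z) = -193.3 ⇒ leading (phase φ = -2.6°).

PF = 0.9989 (leading, φ = -2.6°)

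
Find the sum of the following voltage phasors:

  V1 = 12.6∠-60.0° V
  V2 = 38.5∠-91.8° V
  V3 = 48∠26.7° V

Step 1 — Convert each phasor to rectangular form:
  V1 = 12.6·(cos(-60.0°) + j·sin(-60.0°)) = 6.3 - j10.91 V
  V2 = 38.5·(cos(-91.8°) + j·sin(-91.8°)) = -1.209 - j38.48 V
  V3 = 48·(cos(26.7°) + j·sin(26.7°)) = 42.88 + j21.57 V
Step 2 — Sum components: V_total = 47.97 - j27.83 V.
Step 3 — Convert to polar: |V_total| = 55.46 V, ∠V_total = -30.1°.

V_total = 55.46∠-30.1° V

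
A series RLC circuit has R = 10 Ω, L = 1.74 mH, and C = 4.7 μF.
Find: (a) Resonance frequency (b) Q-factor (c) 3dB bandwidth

Step 1 — Resonance: ω₀ = 1/√(LC) = 1/√(0.00174·4.7e-06) = 1.106e+04 rad/s.
Step 2 — f₀ = ω₀/(2π) = 1760 Hz.
Step 3 — Series Q: Q = ω₀L/R = 1.106e+04·0.00174/10 = 1.924.
Step 4 — Bandwidth: Δω = ω₀/Q = 5747 rad/s; BW = Δω/(2π) = 914.7 Hz.

(a) f₀ = 1760 Hz  (b) Q = 1.924  (c) BW = 914.7 Hz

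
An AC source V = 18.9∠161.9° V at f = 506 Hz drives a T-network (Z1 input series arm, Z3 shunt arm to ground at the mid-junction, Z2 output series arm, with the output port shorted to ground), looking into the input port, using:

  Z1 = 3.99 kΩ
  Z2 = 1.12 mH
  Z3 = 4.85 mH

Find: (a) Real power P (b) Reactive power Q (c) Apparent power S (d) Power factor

Step 1 — Angular frequency: ω = 2π·f = 2π·506 = 3179 rad/s.
Step 2 — Component impedances:
  Z1: Z = R = 3990 Ω
  Z2: Z = jωL = j·3179·0.00112 = 0 + j3.561 Ω
  Z3: Z = jωL = j·3179·0.00485 = 0 + j15.42 Ω
Step 3 — With the output port shorted to ground, the output series arm Z2 runs from the junction to ground; the shunt arm Z3 also runs from the junction to ground. They appear in parallel: Z3 || Z2 = 0 + j2.893 Ω.
Step 4 — Series with input arm Z1: Z_in = Z1 + (Z3 || Z2) = 3990 + j2.893 Ω = 3990∠0.0° Ω.
Step 5 — Source phasor: V = 18.9∠161.9° V = -17.96 + j5.872 V.
Step 6 — Current: I = V / Z = -0.004501 + j0.001475 A = 0.004737∠161.9° A.
Step 7 — Complex power: S = V·I* = 0.08953 + j6.491e-05 VA.
Step 8 — Real power: P = Re(S) = 0.08953 W.
Step 9 — Reactive power: Q = Im(S) = 6.491e-05 VAR.
Step 10 — Apparent power: |S| = 0.08953 VA.
Step 11 — Power factor: PF = P/|S| = 1 (lagging).

(a) P = 0.08953 W  (b) Q = 6.491e-05 VAR  (c) S = 0.08953 VA  (d) PF = 1 (lagging)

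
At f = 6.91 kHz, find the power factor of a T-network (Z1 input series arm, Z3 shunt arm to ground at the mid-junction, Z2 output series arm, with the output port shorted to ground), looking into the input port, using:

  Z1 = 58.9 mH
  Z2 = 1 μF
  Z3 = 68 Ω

Step 1 — Angular frequency: ω = 2π·f = 2π·6910 = 4.342e+04 rad/s.
Step 2 — Component impedances:
  Z1: Z = jωL = j·4.342e+04·0.0589 = 0 + j2557 Ω
  Z2: Z = 1/(jωC) = -j/(ω·C) = 0 - j23.03 Ω
  Z3: Z = R = 68 Ω
Step 3 — With the output port shorted to ground, the output series arm Z2 runs from the junction to ground; the shunt arm Z3 also runs from the junction to ground. They appear in parallel: Z3 || Z2 = 6.999 - j20.66 Ω.
Step 4 — Series with input arm Z1: Z_in = Z1 + (Z3 || Z2) = 6.999 + j2537 Ω = 2537∠89.8° Ω.
Step 5 — Power factor: PF = cos(φ) = Re(Z)/|Z| = 6.999/2537 = 0.002759.
Step 6 — Type: Im(Z) = 2537 ⇒ lagging (phase φ = 89.8°).

PF = 0.002759 (lagging, φ = 89.8°)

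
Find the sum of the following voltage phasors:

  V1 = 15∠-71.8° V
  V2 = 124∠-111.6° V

Step 1 — Convert each phasor to rectangular form:
  V1 = 15·(cos(-71.8°) + j·sin(-71.8°)) = 4.685 - j14.25 V
  V2 = 124·(cos(-111.6°) + j·sin(-111.6°)) = -45.65 - j115.3 V
Step 2 — Sum components: V_total = -40.96 - j129.5 V.
Step 3 — Convert to polar: |V_total| = 135.9 V, ∠V_total = -107.5°.

V_total = 135.9∠-107.5° V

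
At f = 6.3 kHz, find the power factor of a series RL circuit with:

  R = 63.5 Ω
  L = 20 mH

Step 1 — Angular frequency: ω = 2π·f = 2π·6300 = 3.958e+04 rad/s.
Step 2 — Component impedances:
  R: Z = R = 63.5 Ω
  L: Z = jωL = j·3.958e+04·0.02 = 0 + j791.7 Ω
Step 3 — Series combination: Z_total = R + L = 63.5 + j791.7 Ω = 794.2∠85.4° Ω.
Step 4 — Power factor: PF = cos(φ) = Re(Z)/|Z| = 63.5/794.2 = 0.07995.
Step 5 — Type: Im(Z) = 791.7 ⇒ lagging (phase φ = 85.4°).

PF = 0.07995 (lagging, φ = 85.4°)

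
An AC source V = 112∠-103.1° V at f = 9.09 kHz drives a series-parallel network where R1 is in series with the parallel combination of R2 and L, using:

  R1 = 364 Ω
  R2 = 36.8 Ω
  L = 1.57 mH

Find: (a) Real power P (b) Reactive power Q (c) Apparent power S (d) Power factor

Step 1 — Angular frequency: ω = 2π·f = 2π·9090 = 5.711e+04 rad/s.
Step 2 — Component impedances:
  R1: Z = R = 364 Ω
  R2: Z = R = 36.8 Ω
  L: Z = jωL = j·5.711e+04·0.00157 = 0 + j89.67 Ω
Step 3 — Parallel branch: R2 || L = 1/(1/R2 + 1/L) = 31.5 + j12.93 Ω.
Step 4 — Series with R1: Z_total = R1 + (R2 || L) = 395.5 + j12.93 Ω = 395.7∠1.9° Ω.
Step 5 — Source phasor: V = 112∠-103.1° V = -25.38 - j109.1 V.
Step 6 — Current: I = V / Z = -0.07312 - j0.2734 A = 0.283∠-105.0° A.
Step 7 — Complex power: S = V·I* = 31.68 + j1.035 VA.
Step 8 — Real power: P = Re(S) = 31.68 W.
Step 9 — Reactive power: Q = Im(S) = 1.035 VAR.
Step 10 — Apparent power: |S| = 31.7 VA.
Step 11 — Power factor: PF = P/|S| = 0.9995 (lagging).

(a) P = 31.68 W  (b) Q = 1.035 VAR  (c) S = 31.7 VA  (d) PF = 0.9995 (lagging)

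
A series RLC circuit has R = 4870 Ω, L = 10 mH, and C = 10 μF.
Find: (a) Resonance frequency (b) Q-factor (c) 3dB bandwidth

Step 1 — Resonance: ω₀ = 1/√(LC) = 1/√(0.01·1e-05) = 3162 rad/s.
Step 2 — f₀ = ω₀/(2π) = 503.3 Hz.
Step 3 — Series Q: Q = ω₀L/R = 3162·0.01/4870 = 0.006493.
Step 4 — Bandwidth: Δω = ω₀/Q = 4.87e+05 rad/s; BW = Δω/(2π) = 7.751e+04 Hz.

(a) f₀ = 503.3 Hz  (b) Q = 0.006493  (c) BW = 7.751e+04 Hz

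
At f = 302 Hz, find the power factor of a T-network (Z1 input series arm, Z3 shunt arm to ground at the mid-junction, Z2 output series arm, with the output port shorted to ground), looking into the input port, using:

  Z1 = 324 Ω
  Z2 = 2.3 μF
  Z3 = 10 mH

Step 1 — Angular frequency: ω = 2π·f = 2π·302 = 1898 rad/s.
Step 2 — Component impedances:
  Z1: Z = R = 324 Ω
  Z2: Z = 1/(jωC) = -j/(ω·C) = 0 - j229.1 Ω
  Z3: Z = jωL = j·1898·0.01 = 0 + j18.98 Ω
Step 3 — With the output port shorted to ground, the output series arm Z2 runs from the junction to ground; the shunt arm Z3 also runs from the junction to ground. They appear in parallel: Z3 || Z2 = 0 + j20.69 Ω.
Step 4 — Series with input arm Z1: Z_in = Z1 + (Z3 || Z2) = 324 + j20.69 Ω = 324.7∠3.7° Ω.
Step 5 — Power factor: PF = cos(φ) = Re(Z)/|Z| = 324/324.66 = 0.998.
Step 6 — Type: Im(Z) = 20.69 ⇒ lagging (phase φ = 3.7°).

PF = 0.998 (lagging, φ = 3.7°)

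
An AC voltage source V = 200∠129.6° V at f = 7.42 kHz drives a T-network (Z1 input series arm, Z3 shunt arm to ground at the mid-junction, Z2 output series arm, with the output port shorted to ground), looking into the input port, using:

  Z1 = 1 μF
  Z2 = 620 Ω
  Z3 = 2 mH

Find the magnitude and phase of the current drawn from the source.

Step 1 — Angular frequency: ω = 2π·f = 2π·7420 = 4.662e+04 rad/s.
Step 2 — Component impedances:
  Z1: Z = 1/(jωC) = -j/(ω·C) = 0 - j21.45 Ω
  Z2: Z = R = 620 Ω
  Z3: Z = jωL = j·4.662e+04·0.002 = 0 + j93.24 Ω
Step 3 — With the output port shorted to ground, the output series arm Z2 runs from the junction to ground; the shunt arm Z3 also runs from the junction to ground. They appear in parallel: Z3 || Z2 = 13.71 + j91.18 Ω.
Step 4 — Series with input arm Z1: Z_in = Z1 + (Z3 || Z2) = 13.71 + j69.73 Ω = 71.07∠78.9° Ω.
Step 5 — Source phasor: V = 200∠129.6° V = -127.5 + j154.1 V.
Step 6 — Ohm's law: I = V / Z_total = (-127.5 + j154.1) / (13.71 + j69.73) = 1.782 + j2.179 A.
Step 7 — Convert to polar: |I| = 2.814 A, ∠I = 50.7°.

I = 2.814∠50.7° A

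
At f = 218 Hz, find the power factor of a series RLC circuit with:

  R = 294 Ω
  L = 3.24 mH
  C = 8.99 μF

Step 1 — Angular frequency: ω = 2π·f = 2π·218 = 1370 rad/s.
Step 2 — Component impedances:
  R: Z = R = 294 Ω
  L: Z = jωL = j·1370·0.00324 = 0 + j4.438 Ω
  C: Z = 1/(jωC) = -j/(ω·C) = 0 - j81.21 Ω
Step 3 — Series combination: Z_total = R + L + C = 294 - j76.77 Ω = 303.9∠-14.6° Ω.
Step 4 — Power factor: PF = cos(φ) = Re(Z)/|Z| = 294/303.86 = 0.9676.
Step 5 — Type: Im(Z) = -76.77 ⇒ leading (phase φ = -14.6°).

PF = 0.9676 (leading, φ = -14.6°)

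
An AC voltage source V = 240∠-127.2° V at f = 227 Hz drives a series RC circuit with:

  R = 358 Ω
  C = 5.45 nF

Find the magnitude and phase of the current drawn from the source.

Step 1 — Angular frequency: ω = 2π·f = 2π·227 = 1426 rad/s.
Step 2 — Component impedances:
  R: Z = R = 358 Ω
  C: Z = 1/(jωC) = -j/(ω·C) = 0 - j1.286e+05 Ω
Step 3 — Series combination: Z_total = R + C = 358 - j1.286e+05 Ω = 1.286e+05∠-89.8° Ω.
Step 4 — Source phasor: V = 240∠-127.2° V = -145.1 - j191.2 V.
Step 5 — Ohm's law: I = V / Z_total = (-145.1 - j191.2) / (358 - j1.286e+05) = 0.001483 - j0.001132 A.
Step 6 — Convert to polar: |I| = 0.001866 A, ∠I = -37.4°.

I = 0.001866∠-37.4° A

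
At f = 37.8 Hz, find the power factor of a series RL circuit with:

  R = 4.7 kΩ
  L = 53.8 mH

Step 1 — Angular frequency: ω = 2π·f = 2π·37.8 = 237.5 rad/s.
Step 2 — Component impedances:
  R: Z = R = 4700 Ω
  L: Z = jωL = j·237.5·0.0538 = 0 + j12.78 Ω
Step 3 — Series combination: Z_total = R + L = 4700 + j12.78 Ω = 4700∠0.2° Ω.
Step 4 — Power factor: PF = cos(φ) = Re(Z)/|Z| = 4700/4700 = 1.
Step 5 — Type: Im(Z) = 12.78 ⇒ lagging (phase φ = 0.2°).

PF = 1 (lagging, φ = 0.2°)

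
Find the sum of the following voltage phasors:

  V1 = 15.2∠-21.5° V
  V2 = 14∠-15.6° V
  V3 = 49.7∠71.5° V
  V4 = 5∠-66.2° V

Step 1 — Convert each phasor to rectangular form:
  V1 = 15.2·(cos(-21.5°) + j·sin(-21.5°)) = 14.14 - j5.571 V
  V2 = 14·(cos(-15.6°) + j·sin(-15.6°)) = 13.48 - j3.765 V
  V3 = 49.7·(cos(71.5°) + j·sin(71.5°)) = 15.77 + j47.13 V
  V4 = 5·(cos(-66.2°) + j·sin(-66.2°)) = 2.018 - j4.575 V
Step 2 — Sum components: V_total = 45.41 + j33.22 V.
Step 3 — Convert to polar: |V_total| = 56.27 V, ∠V_total = 36.2°.

V_total = 56.27∠36.2° V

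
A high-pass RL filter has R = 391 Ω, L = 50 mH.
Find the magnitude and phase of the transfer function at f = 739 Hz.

Step 1 — Angular frequency: ω = 2π·739 = 4643 rad/s.
Step 2 — Transfer function: H(jω) = jωL/(R + jωL).
Step 3 — Numerator jωL = j·232.2; denominator R + jωL = 391 + j232.2.
Step 4 — H = 0.2607 + j0.439.
Step 5 — Magnitude: |H| = 0.5106 (-5.8 dB); phase: φ = 59.3°.

|H| = 0.5106 (-5.8 dB), φ = 59.3°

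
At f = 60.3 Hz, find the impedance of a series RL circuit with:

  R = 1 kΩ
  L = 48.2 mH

Step 1 — Angular frequency: ω = 2π·f = 2π·60.3 = 378.9 rad/s.
Step 2 — Component impedances:
  R: Z = R = 1000 Ω
  L: Z = jωL = j·378.9·0.0482 = 0 + j18.26 Ω
Step 3 — Series combination: Z_total = R + L = 1000 + j18.26 Ω = 1000∠1.0° Ω.

Z = 1000 + j18.26 Ω = 1000∠1.0° Ω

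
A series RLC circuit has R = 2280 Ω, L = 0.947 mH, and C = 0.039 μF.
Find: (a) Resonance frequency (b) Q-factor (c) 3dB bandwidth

Step 1 — Resonance: ω₀ = 1/√(LC) = 1/√(0.000947·3.9e-08) = 1.645e+05 rad/s.
Step 2 — f₀ = ω₀/(2π) = 2.619e+04 Hz.
Step 3 — Series Q: Q = ω₀L/R = 1.645e+05·0.000947/2280 = 0.06835.
Step 4 — Bandwidth: Δω = ω₀/Q = 2.408e+06 rad/s; BW = Δω/(2π) = 3.832e+05 Hz.

(a) f₀ = 2.619e+04 Hz  (b) Q = 0.06835  (c) BW = 3.832e+05 Hz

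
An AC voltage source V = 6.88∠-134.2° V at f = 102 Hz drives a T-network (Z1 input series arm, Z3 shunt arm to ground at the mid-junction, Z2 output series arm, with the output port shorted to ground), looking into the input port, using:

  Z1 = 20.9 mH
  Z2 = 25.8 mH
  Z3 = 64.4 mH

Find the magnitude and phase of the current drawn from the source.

Step 1 — Angular frequency: ω = 2π·f = 2π·102 = 640.9 rad/s.
Step 2 — Component impedances:
  Z1: Z = jωL = j·640.9·0.0209 = 0 + j13.39 Ω
  Z2: Z = jωL = j·640.9·0.0258 = 0 + j16.53 Ω
  Z3: Z = jωL = j·640.9·0.0644 = 0 + j41.27 Ω
Step 3 — With the output port shorted to ground, the output series arm Z2 runs from the junction to ground; the shunt arm Z3 also runs from the junction to ground. They appear in parallel: Z3 || Z2 = 0 + j11.81 Ω.
Step 4 — Series with input arm Z1: Z_in = Z1 + (Z3 || Z2) = 0 + j25.2 Ω = 25.2∠90.0° Ω.
Step 5 — Source phasor: V = 6.88∠-134.2° V = -4.796 - j4.932 V.
Step 6 — Ohm's law: I = V / Z_total = (-4.796 - j4.932) / (0 + j25.2) = -0.1957 + j0.1903 A.
Step 7 — Convert to polar: |I| = 0.273 A, ∠I = 135.8°.

I = 0.273∠135.8° A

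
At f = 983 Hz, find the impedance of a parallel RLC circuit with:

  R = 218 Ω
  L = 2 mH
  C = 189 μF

Step 1 — Angular frequency: ω = 2π·f = 2π·983 = 6176 rad/s.
Step 2 — Component impedances:
  R: Z = R = 218 Ω
  L: Z = jωL = j·6176·0.002 = 0 + j12.35 Ω
  C: Z = 1/(jωC) = -j/(ω·C) = 0 - j0.8567 Ω
Step 3 — Parallel combination: 1/Z_total = 1/R + 1/L + 1/C; Z_total = 0.003887 - j0.9205 Ω = 0.9205∠-89.8° Ω.

Z = 0.003887 - j0.9205 Ω = 0.9205∠-89.8° Ω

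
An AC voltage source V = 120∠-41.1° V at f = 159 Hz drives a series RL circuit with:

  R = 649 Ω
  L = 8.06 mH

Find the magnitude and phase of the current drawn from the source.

Step 1 — Angular frequency: ω = 2π·f = 2π·159 = 999 rad/s.
Step 2 — Component impedances:
  R: Z = R = 649 Ω
  L: Z = jωL = j·999·0.00806 = 0 + j8.052 Ω
Step 3 — Series combination: Z_total = R + L = 649 + j8.052 Ω = 649∠0.7° Ω.
Step 4 — Source phasor: V = 120∠-41.1° V = 90.43 - j78.89 V.
Step 5 — Ohm's law: I = V / Z_total = (90.43 - j78.89) / (649 + j8.052) = 0.1378 - j0.1233 A.
Step 6 — Convert to polar: |I| = 0.1849 A, ∠I = -41.8°.

I = 0.1849∠-41.8° A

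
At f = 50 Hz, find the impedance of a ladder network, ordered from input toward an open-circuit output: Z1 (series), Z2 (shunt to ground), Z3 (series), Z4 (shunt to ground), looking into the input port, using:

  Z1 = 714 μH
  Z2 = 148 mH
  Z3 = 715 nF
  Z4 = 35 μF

Step 1 — Angular frequency: ω = 2π·f = 2π·50 = 314.2 rad/s.
Step 2 — Component impedances:
  Z1: Z = jωL = j·314.2·0.000714 = 0 + j0.2243 Ω
  Z2: Z = jωL = j·314.2·0.148 = 0 + j46.5 Ω
  Z3: Z = 1/(jωC) = -j/(ω·C) = 0 - j4452 Ω
  Z4: Z = 1/(jωC) = -j/(ω·C) = 0 - j90.95 Ω
Step 3 — Ladder network (open output): work backward from the far end, alternating series and parallel combinations. Z_in = 0 + j47.2 Ω = 47.2∠90.0° Ω.

Z = 0 + j47.2 Ω = 47.2∠90.0° Ω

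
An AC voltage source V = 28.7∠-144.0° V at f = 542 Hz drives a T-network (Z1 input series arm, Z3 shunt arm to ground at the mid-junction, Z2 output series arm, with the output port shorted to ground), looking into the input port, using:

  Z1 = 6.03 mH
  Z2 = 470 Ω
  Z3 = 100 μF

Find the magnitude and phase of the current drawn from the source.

Step 1 — Angular frequency: ω = 2π·f = 2π·542 = 3405 rad/s.
Step 2 — Component impedances:
  Z1: Z = jωL = j·3405·0.00603 = 0 + j20.54 Ω
  Z2: Z = R = 470 Ω
  Z3: Z = 1/(jωC) = -j/(ω·C) = 0 - j2.936 Ω
Step 3 — With the output port shorted to ground, the output series arm Z2 runs from the junction to ground; the shunt arm Z3 also runs from the junction to ground. They appear in parallel: Z3 || Z2 = 0.01835 - j2.936 Ω.
Step 4 — Series with input arm Z1: Z_in = Z1 + (Z3 || Z2) = 0.01835 + j17.6 Ω = 17.6∠89.9° Ω.
Step 5 — Source phasor: V = 28.7∠-144.0° V = -23.22 - j16.87 V.
Step 6 — Ohm's law: I = V / Z_total = (-23.22 - j16.87) / (0.01835 + j17.6) = -0.9599 + j1.318 A.
Step 7 — Convert to polar: |I| = 1.631 A, ∠I = 126.1°.

I = 1.631∠126.1° A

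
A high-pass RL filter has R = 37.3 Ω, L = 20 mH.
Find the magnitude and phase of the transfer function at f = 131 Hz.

Step 1 — Angular frequency: ω = 2π·131 = 823.1 rad/s.
Step 2 — Transfer function: H(jω) = jωL/(R + jωL).
Step 3 — Numerator jωL = j·16.46; denominator R + jωL = 37.3 + j16.46.
Step 4 — H = 0.163 + j0.3694.
Step 5 — Magnitude: |H| = 0.4038 (-7.9 dB); phase: φ = 66.2°.

|H| = 0.4038 (-7.9 dB), φ = 66.2°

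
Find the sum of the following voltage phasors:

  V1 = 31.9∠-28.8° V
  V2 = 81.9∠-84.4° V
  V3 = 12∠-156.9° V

Step 1 — Convert each phasor to rectangular form:
  V1 = 31.9·(cos(-28.8°) + j·sin(-28.8°)) = 27.95 - j15.37 V
  V2 = 81.9·(cos(-84.4°) + j·sin(-84.4°)) = 7.992 - j81.51 V
  V3 = 12·(cos(-156.9°) + j·sin(-156.9°)) = -11.04 - j4.708 V
Step 2 — Sum components: V_total = 24.91 - j101.6 V.
Step 3 — Convert to polar: |V_total| = 104.6 V, ∠V_total = -76.2°.

V_total = 104.6∠-76.2° V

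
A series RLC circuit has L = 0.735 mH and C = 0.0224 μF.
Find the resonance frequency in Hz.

Step 1 — Resonance condition Im(Z)=0 gives ω₀ = 1/√(LC).
Step 2 — ω₀ = 1/√(0.000735·2.24e-08) = 2.465e+05 rad/s.
Step 3 — f₀ = ω₀/(2π) = 3.922e+04 Hz.

f₀ = 3.922e+04 Hz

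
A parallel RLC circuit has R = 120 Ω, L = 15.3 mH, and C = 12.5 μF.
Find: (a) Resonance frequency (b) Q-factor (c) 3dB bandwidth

Step 1 — Resonance: ω₀ = 1/√(LC) = 1/√(0.0153·1.25e-05) = 2287 rad/s.
Step 2 — f₀ = ω₀/(2π) = 363.9 Hz.
Step 3 — Parallel Q: Q = R/(ω₀L) = 120/(2287·0.0153) = 3.43.
Step 4 — Bandwidth: Δω = ω₀/Q = 666.7 rad/s; BW = Δω/(2π) = 106.1 Hz.

(a) f₀ = 363.9 Hz  (b) Q = 3.43  (c) BW = 106.1 Hz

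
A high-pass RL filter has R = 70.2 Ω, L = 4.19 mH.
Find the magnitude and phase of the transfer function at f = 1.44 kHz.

Step 1 — Angular frequency: ω = 2π·1440 = 9048 rad/s.
Step 2 — Transfer function: H(jω) = jωL/(R + jωL).
Step 3 — Numerator jωL = j·37.91; denominator R + jωL = 70.2 + j37.91.
Step 4 — H = 0.2258 + j0.4181.
Step 5 — Magnitude: |H| = 0.4752 (-6.5 dB); phase: φ = 61.6°.

|H| = 0.4752 (-6.5 dB), φ = 61.6°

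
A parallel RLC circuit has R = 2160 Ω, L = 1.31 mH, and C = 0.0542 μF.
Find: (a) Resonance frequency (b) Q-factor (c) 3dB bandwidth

Step 1 — Resonance: ω₀ = 1/√(LC) = 1/√(0.00131·5.42e-08) = 1.187e+05 rad/s.
Step 2 — f₀ = ω₀/(2π) = 1.889e+04 Hz.
Step 3 — Parallel Q: Q = R/(ω₀L) = 2160/(1.187e+05·0.00131) = 13.89.
Step 4 — Bandwidth: Δω = ω₀/Q = 8542 rad/s; BW = Δω/(2π) = 1359 Hz.

(a) f₀ = 1.889e+04 Hz  (b) Q = 13.89  (c) BW = 1359 Hz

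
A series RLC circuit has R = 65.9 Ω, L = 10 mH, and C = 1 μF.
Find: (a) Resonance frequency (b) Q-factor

Step 1 — Resonance condition Im(Z)=0 gives ω₀ = 1/√(LC).
Step 2 — ω₀ = 1/√(0.01·1e-06) = 1e+04 rad/s.
Step 3 — f₀ = ω₀/(2π) = 1592 Hz.
Step 4 — Series Q: Q = ω₀L/R = 1e+04·0.01/65.9 = 1.517.

(a) f₀ = 1592 Hz  (b) Q = 1.517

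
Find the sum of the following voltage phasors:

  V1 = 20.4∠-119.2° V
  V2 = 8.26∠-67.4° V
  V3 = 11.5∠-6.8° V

Step 1 — Convert each phasor to rectangular form:
  V1 = 20.4·(cos(-119.2°) + j·sin(-119.2°)) = -9.952 - j17.81 V
  V2 = 8.26·(cos(-67.4°) + j·sin(-67.4°)) = 3.174 - j7.626 V
  V3 = 11.5·(cos(-6.8°) + j·sin(-6.8°)) = 11.42 - j1.362 V
Step 2 — Sum components: V_total = 4.641 - j26.79 V.
Step 3 — Convert to polar: |V_total| = 27.19 V, ∠V_total = -80.2°.

V_total = 27.19∠-80.2° V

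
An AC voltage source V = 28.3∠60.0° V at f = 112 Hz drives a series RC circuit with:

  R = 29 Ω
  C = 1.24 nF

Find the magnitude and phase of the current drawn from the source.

Step 1 — Angular frequency: ω = 2π·f = 2π·112 = 703.7 rad/s.
Step 2 — Component impedances:
  R: Z = R = 29 Ω
  C: Z = 1/(jωC) = -j/(ω·C) = 0 - j1.146e+06 Ω
Step 3 — Series combination: Z_total = R + C = 29 - j1.146e+06 Ω = 1.146e+06∠-90.0° Ω.
Step 4 — Source phasor: V = 28.3∠60.0° V = 14.15 + j24.51 V.
Step 5 — Ohm's law: I = V / Z_total = (14.15 + j24.51) / (29 - j1.146e+06) = -2.139e-05 + j1.235e-05 A.
Step 6 — Convert to polar: |I| = 2.469e-05 A, ∠I = 150.0°.

I = 2.469e-05∠150.0° A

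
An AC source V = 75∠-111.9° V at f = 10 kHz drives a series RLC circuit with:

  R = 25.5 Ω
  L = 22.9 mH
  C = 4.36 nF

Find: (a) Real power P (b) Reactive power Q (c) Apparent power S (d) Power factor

Step 1 — Angular frequency: ω = 2π·f = 2π·1e+04 = 6.283e+04 rad/s.
Step 2 — Component impedances:
  R: Z = R = 25.5 Ω
  L: Z = jωL = j·6.283e+04·0.0229 = 0 + j1439 Ω
  C: Z = 1/(jωC) = -j/(ω·C) = 0 - j3650 Ω
Step 3 — Series combination: Z_total = R + L + C = 25.5 - j2211 Ω = 2212∠-89.3° Ω.
Step 4 — Source phasor: V = 75∠-111.9° V = -27.97 - j69.59 V.
Step 5 — Current: I = V / Z = 0.03132 - j0.01301 A = 0.03391∠-22.6° A.
Step 6 — Complex power: S = V·I* = 0.02932 - j2.543 VA.
Step 7 — Real power: P = Re(S) = 0.02932 W.
Step 8 — Reactive power: Q = Im(S) = -2.543 VAR.
Step 9 — Apparent power: |S| = 2.543 VA.
Step 10 — Power factor: PF = P/|S| = 0.01153 (leading).

(a) P = 0.02932 W  (b) Q = -2.543 VAR  (c) S = 2.543 VA  (d) PF = 0.01153 (leading)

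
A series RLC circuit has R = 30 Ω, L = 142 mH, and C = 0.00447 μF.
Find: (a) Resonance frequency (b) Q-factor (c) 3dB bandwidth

Step 1 — Resonance condition Im(Z)=0 gives ω₀ = 1/√(LC).
Step 2 — ω₀ = 1/√(0.142·4.47e-09) = 3.969e+04 rad/s.
Step 3 — f₀ = ω₀/(2π) = 6317 Hz.
Step 4 — Series Q: Q = ω₀L/R = 3.969e+04·0.142/30 = 187.9.
Step 5 — 3dB bandwidth: Δω = ω₀/Q = 211.3 rad/s; BW = Δω/(2π) = 33.62 Hz.

(a) f₀ = 6317 Hz  (b) Q = 187.9  (c) BW = 33.62 Hz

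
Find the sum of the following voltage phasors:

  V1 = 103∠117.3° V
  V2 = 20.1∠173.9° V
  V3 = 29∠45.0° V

Step 1 — Convert each phasor to rectangular form:
  V1 = 103·(cos(117.3°) + j·sin(117.3°)) = -47.24 + j91.53 V
  V2 = 20.1·(cos(173.9°) + j·sin(173.9°)) = -19.99 + j2.136 V
  V3 = 29·(cos(45.0°) + j·sin(45.0°)) = 20.51 + j20.51 V
Step 2 — Sum components: V_total = -46.72 + j114.2 V.
Step 3 — Convert to polar: |V_total| = 123.4 V, ∠V_total = 112.3°.

V_total = 123.4∠112.3° V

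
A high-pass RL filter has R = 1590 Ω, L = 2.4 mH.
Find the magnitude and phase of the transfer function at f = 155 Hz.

Step 1 — Angular frequency: ω = 2π·155 = 973.9 rad/s.
Step 2 — Transfer function: H(jω) = jωL/(R + jωL).
Step 3 — Numerator jωL = j·2.337; denominator R + jωL = 1590 + j2.337.
Step 4 — H = 2.161e-06 + j0.00147.
Step 5 — Magnitude: |H| = 0.00147 (-56.7 dB); phase: φ = 89.9°.

|H| = 0.00147 (-56.7 dB), φ = 89.9°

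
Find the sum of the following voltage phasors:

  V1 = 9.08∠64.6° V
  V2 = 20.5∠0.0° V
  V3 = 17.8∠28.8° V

Step 1 — Convert each phasor to rectangular form:
  V1 = 9.08·(cos(64.6°) + j·sin(64.6°)) = 3.895 + j8.202 V
  V2 = 20.5·(cos(0.0°) + j·sin(0.0°)) = 20.5 V
  V3 = 17.8·(cos(28.8°) + j·sin(28.8°)) = 15.6 + j8.575 V
Step 2 — Sum components: V_total = 39.99 + j16.78 V.
Step 3 — Convert to polar: |V_total| = 43.37 V, ∠V_total = 22.8°.

V_total = 43.37∠22.8° V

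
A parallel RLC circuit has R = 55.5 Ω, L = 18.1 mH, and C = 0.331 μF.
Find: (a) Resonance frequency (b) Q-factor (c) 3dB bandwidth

Step 1 — Resonance: ω₀ = 1/√(LC) = 1/√(0.0181·3.31e-07) = 1.292e+04 rad/s.
Step 2 — f₀ = ω₀/(2π) = 2056 Hz.
Step 3 — Parallel Q: Q = R/(ω₀L) = 55.5/(1.292e+04·0.0181) = 0.2373.
Step 4 — Bandwidth: Δω = ω₀/Q = 5.444e+04 rad/s; BW = Δω/(2π) = 8664 Hz.

(a) f₀ = 2056 Hz  (b) Q = 0.2373  (c) BW = 8664 Hz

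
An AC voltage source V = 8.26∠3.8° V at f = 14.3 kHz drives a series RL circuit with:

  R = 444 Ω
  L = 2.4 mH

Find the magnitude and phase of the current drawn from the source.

Step 1 — Angular frequency: ω = 2π·f = 2π·1.43e+04 = 8.985e+04 rad/s.
Step 2 — Component impedances:
  R: Z = R = 444 Ω
  L: Z = jωL = j·8.985e+04·0.0024 = 0 + j215.6 Ω
Step 3 — Series combination: Z_total = R + L = 444 + j215.6 Ω = 493.6∠25.9° Ω.
Step 4 — Source phasor: V = 8.26∠3.8° V = 8.242 + j0.5474 V.
Step 5 — Ohm's law: I = V / Z_total = (8.242 + j0.5474) / (444 + j215.6) = 0.0155 - j0.006297 A.
Step 6 — Convert to polar: |I| = 0.01673 A, ∠I = -22.1°.

I = 0.01673∠-22.1° A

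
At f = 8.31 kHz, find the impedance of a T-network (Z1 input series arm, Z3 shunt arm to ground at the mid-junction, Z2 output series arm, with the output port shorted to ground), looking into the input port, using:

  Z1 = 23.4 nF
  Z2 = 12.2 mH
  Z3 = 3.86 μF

Step 1 — Angular frequency: ω = 2π·f = 2π·8310 = 5.221e+04 rad/s.
Step 2 — Component impedances:
  Z1: Z = 1/(jωC) = -j/(ω·C) = 0 - j818.5 Ω
  Z2: Z = jωL = j·5.221e+04·0.0122 = 0 + j637 Ω
  Z3: Z = 1/(jωC) = -j/(ω·C) = 0 - j4.962 Ω
Step 3 — With the output port shorted to ground, the output series arm Z2 runs from the junction to ground; the shunt arm Z3 also runs from the junction to ground. They appear in parallel: Z3 || Z2 = 0 - j5.001 Ω.
Step 4 — Series with input arm Z1: Z_in = Z1 + (Z3 || Z2) = 0 - j823.5 Ω = 823.5∠-90.0° Ω.

Z = 0 - j823.5 Ω = 823.5∠-90.0° Ω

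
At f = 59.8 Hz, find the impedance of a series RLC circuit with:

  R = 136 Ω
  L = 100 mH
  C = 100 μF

Step 1 — Angular frequency: ω = 2π·f = 2π·59.8 = 375.7 rad/s.
Step 2 — Component impedances:
  R: Z = R = 136 Ω
  L: Z = jωL = j·375.7·0.1 = 0 + j37.57 Ω
  C: Z = 1/(jωC) = -j/(ω·C) = 0 - j26.61 Ω
Step 3 — Series combination: Z_total = R + L + C = 136 + j10.96 Ω = 136.4∠4.6° Ω.

Z = 136 + j10.96 Ω = 136.4∠4.6° Ω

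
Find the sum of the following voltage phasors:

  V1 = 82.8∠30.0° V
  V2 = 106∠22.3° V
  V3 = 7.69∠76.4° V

Step 1 — Convert each phasor to rectangular form:
  V1 = 82.8·(cos(30.0°) + j·sin(30.0°)) = 71.71 + j41.4 V
  V2 = 106·(cos(22.3°) + j·sin(22.3°)) = 98.07 + j40.22 V
  V3 = 7.69·(cos(76.4°) + j·sin(76.4°)) = 1.808 + j7.474 V
Step 2 — Sum components: V_total = 171.6 + j89.1 V.
Step 3 — Convert to polar: |V_total| = 193.3 V, ∠V_total = 27.4°.

V_total = 193.3∠27.4° V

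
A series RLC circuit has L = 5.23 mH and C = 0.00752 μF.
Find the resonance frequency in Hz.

Step 1 — Resonance condition Im(Z)=0 gives ω₀ = 1/√(LC).
Step 2 — ω₀ = 1/√(0.00523·7.52e-09) = 1.595e+05 rad/s.
Step 3 — f₀ = ω₀/(2π) = 2.538e+04 Hz.

f₀ = 2.538e+04 Hz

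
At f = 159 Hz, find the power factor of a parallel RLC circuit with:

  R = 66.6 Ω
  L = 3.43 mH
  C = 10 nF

Step 1 — Angular frequency: ω = 2π·f = 2π·159 = 999 rad/s.
Step 2 — Component impedances:
  R: Z = R = 66.6 Ω
  L: Z = jωL = j·999·0.00343 = 0 + j3.427 Ω
  C: Z = 1/(jωC) = -j/(ω·C) = 0 - j1.001e+05 Ω
Step 3 — Parallel combination: 1/Z_total = 1/R + 1/L + 1/C; Z_total = 0.1759 + j3.418 Ω = 3.422∠87.1° Ω.
Step 4 — Power factor: PF = cos(φ) = Re(Z)/|Z| = 0.175853/3.42225 = 0.05139.
Step 5 — Type: Im(Z) = 3.418 ⇒ lagging (phase φ = 87.1°).

PF = 0.05139 (lagging, φ = 87.1°)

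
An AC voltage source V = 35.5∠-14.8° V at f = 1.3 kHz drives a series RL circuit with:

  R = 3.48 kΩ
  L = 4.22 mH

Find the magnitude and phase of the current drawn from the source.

Step 1 — Angular frequency: ω = 2π·f = 2π·1300 = 8168 rad/s.
Step 2 — Component impedances:
  R: Z = R = 3480 Ω
  L: Z = jωL = j·8168·0.00422 = 0 + j34.47 Ω
Step 3 — Series combination: Z_total = R + L = 3480 + j34.47 Ω = 3480∠0.6° Ω.
Step 4 — Source phasor: V = 35.5∠-14.8° V = 34.32 - j9.068 V.
Step 5 — Ohm's law: I = V / Z_total = (34.32 - j9.068) / (3480 + j34.47) = 0.009836 - j0.002703 A.
Step 6 — Convert to polar: |I| = 0.0102 A, ∠I = -15.4°.

I = 0.0102∠-15.4° A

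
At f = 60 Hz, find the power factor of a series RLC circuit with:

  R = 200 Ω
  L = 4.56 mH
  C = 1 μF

Step 1 — Angular frequency: ω = 2π·f = 2π·60 = 377 rad/s.
Step 2 — Component impedances:
  R: Z = R = 200 Ω
  L: Z = jωL = j·377·0.00456 = 0 + j1.719 Ω
  C: Z = 1/(jωC) = -j/(ω·C) = 0 - j2653 Ω
Step 3 — Series combination: Z_total = R + L + C = 200 - j2651 Ω = 2658∠-85.7° Ω.
Step 4 — Power factor: PF = cos(φ) = Re(Z)/|Z| = 200/2658.4 = 0.07523.
Step 5 — Type: Im(Z) = -2651 ⇒ leading (phase φ = -85.7°).

PF = 0.07523 (leading, φ = -85.7°)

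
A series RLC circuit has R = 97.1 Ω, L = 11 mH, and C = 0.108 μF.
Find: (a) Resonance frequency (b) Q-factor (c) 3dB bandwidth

Step 1 — Resonance: ω₀ = 1/√(LC) = 1/√(0.011·1.08e-07) = 2.901e+04 rad/s.
Step 2 — f₀ = ω₀/(2π) = 4618 Hz.
Step 3 — Series Q: Q = ω₀L/R = 2.901e+04·0.011/97.1 = 3.287.
Step 4 — Bandwidth: Δω = ω₀/Q = 8827 rad/s; BW = Δω/(2π) = 1405 Hz.

(a) f₀ = 4618 Hz  (b) Q = 3.287  (c) BW = 1405 Hz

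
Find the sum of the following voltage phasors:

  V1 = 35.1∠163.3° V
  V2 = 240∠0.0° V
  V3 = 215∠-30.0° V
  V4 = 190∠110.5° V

Step 1 — Convert each phasor to rectangular form:
  V1 = 35.1·(cos(163.3°) + j·sin(163.3°)) = -33.62 + j10.09 V
  V2 = 240·(cos(0.0°) + j·sin(0.0°)) = 240 V
  V3 = 215·(cos(-30.0°) + j·sin(-30.0°)) = 186.2 - j107.5 V
  V4 = 190·(cos(110.5°) + j·sin(110.5°)) = -66.54 + j178 V
Step 2 — Sum components: V_total = 326 + j80.55 V.
Step 3 — Convert to polar: |V_total| = 335.8 V, ∠V_total = 13.9°.

V_total = 335.8∠13.9° V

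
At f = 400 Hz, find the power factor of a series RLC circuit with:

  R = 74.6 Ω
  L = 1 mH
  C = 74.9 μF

Step 1 — Angular frequency: ω = 2π·f = 2π·400 = 2513 rad/s.
Step 2 — Component impedances:
  R: Z = R = 74.6 Ω
  L: Z = jωL = j·2513·0.001 = 0 + j2.513 Ω
  C: Z = 1/(jωC) = -j/(ω·C) = 0 - j5.312 Ω
Step 3 — Series combination: Z_total = R + L + C = 74.6 - j2.799 Ω = 74.65∠-2.1° Ω.
Step 4 — Power factor: PF = cos(φ) = Re(Z)/|Z| = 74.6/74.65 = 0.9993.
Step 5 — Type: Im(Z) = -2.799 ⇒ leading (phase φ = -2.1°).

PF = 0.9993 (leading, φ = -2.1°)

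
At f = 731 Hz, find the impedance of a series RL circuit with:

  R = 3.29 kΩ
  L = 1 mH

Step 1 — Angular frequency: ω = 2π·f = 2π·731 = 4593 rad/s.
Step 2 — Component impedances:
  R: Z = R = 3290 Ω
  L: Z = jωL = j·4593·0.001 = 0 + j4.593 Ω
Step 3 — Series combination: Z_total = R + L = 3290 + j4.593 Ω = 3290∠0.1° Ω.

Z = 3290 + j4.593 Ω = 3290∠0.1° Ω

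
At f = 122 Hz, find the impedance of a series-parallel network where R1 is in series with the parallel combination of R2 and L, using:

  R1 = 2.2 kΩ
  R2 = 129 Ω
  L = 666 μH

Step 1 — Angular frequency: ω = 2π·f = 2π·122 = 766.5 rad/s.
Step 2 — Component impedances:
  R1: Z = R = 2200 Ω
  R2: Z = R = 129 Ω
  L: Z = jωL = j·766.5·0.000666 = 0 + j0.5105 Ω
Step 3 — Parallel branch: R2 || L = 1/(1/R2 + 1/L) = 0.00202 + j0.5105 Ω.
Step 4 — Series with R1: Z_total = R1 + (R2 || L) = 2200 + j0.5105 Ω = 2200∠0.0° Ω.

Z = 2200 + j0.5105 Ω = 2200∠0.0° Ω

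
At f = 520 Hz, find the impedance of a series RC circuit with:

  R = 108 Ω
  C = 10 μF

Step 1 — Angular frequency: ω = 2π·f = 2π·520 = 3267 rad/s.
Step 2 — Component impedances:
  R: Z = R = 108 Ω
  C: Z = 1/(jωC) = -j/(ω·C) = 0 - j30.61 Ω
Step 3 — Series combination: Z_total = R + C = 108 - j30.61 Ω = 112.3∠-15.8° Ω.

Z = 108 - j30.61 Ω = 112.3∠-15.8° Ω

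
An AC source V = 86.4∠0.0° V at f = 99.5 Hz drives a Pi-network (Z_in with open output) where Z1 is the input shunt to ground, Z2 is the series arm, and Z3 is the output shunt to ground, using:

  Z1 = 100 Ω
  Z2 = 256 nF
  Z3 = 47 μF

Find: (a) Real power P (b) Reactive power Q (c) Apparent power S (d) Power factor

Step 1 — Angular frequency: ω = 2π·f = 2π·99.5 = 625.2 rad/s.
Step 2 — Component impedances:
  Z1: Z = R = 100 Ω
  Z2: Z = 1/(jωC) = -j/(ω·C) = 0 - j6248 Ω
  Z3: Z = 1/(jωC) = -j/(ω·C) = 0 - j34.03 Ω
Step 3 — With open output, the series arm Z2 and the output shunt Z3 appear in series to ground: Z2 + Z3 = 0 - j6282 Ω.
Step 4 — Parallel with input shunt Z1: Z_in = Z1 || (Z2 + Z3) = 99.97 - j1.591 Ω = 99.99∠-0.9° Ω.
Step 5 — Source phasor: V = 86.4∠0.0° V = 86.4 V.
Step 6 — Current: I = V / Z = 0.864 + j0.01375 A = 0.8641∠0.9° A.
Step 7 — Complex power: S = V·I* = 74.65 - j1.188 VA.
Step 8 — Real power: P = Re(S) = 74.65 W.
Step 9 — Reactive power: Q = Im(S) = -1.188 VAR.
Step 10 — Apparent power: |S| = 74.66 VA.
Step 11 — Power factor: PF = P/|S| = 0.9999 (leading).

(a) P = 74.65 W  (b) Q = -1.188 VAR  (c) S = 74.66 VA  (d) PF = 0.9999 (leading)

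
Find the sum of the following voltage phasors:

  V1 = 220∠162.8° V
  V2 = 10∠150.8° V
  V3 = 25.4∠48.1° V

Step 1 — Convert each phasor to rectangular form:
  V1 = 220·(cos(162.8°) + j·sin(162.8°)) = -210.2 + j65.06 V
  V2 = 10·(cos(150.8°) + j·sin(150.8°)) = -8.729 + j4.879 V
  V3 = 25.4·(cos(48.1°) + j·sin(48.1°)) = 16.96 + j18.91 V
Step 2 — Sum components: V_total = -201.9 + j88.84 V.
Step 3 — Convert to polar: |V_total| = 220.6 V, ∠V_total = 156.3°.

V_total = 220.6∠156.3° V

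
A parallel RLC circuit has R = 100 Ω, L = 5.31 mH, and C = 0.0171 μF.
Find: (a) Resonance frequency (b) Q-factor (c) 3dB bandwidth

Step 1 — Resonance: ω₀ = 1/√(LC) = 1/√(0.00531·1.71e-08) = 1.049e+05 rad/s.
Step 2 — f₀ = ω₀/(2π) = 1.67e+04 Hz.
Step 3 — Parallel Q: Q = R/(ω₀L) = 100/(1.049e+05·0.00531) = 0.1795.
Step 4 — Bandwidth: Δω = ω₀/Q = 5.848e+05 rad/s; BW = Δω/(2π) = 9.307e+04 Hz.

(a) f₀ = 1.67e+04 Hz  (b) Q = 0.1795  (c) BW = 9.307e+04 Hz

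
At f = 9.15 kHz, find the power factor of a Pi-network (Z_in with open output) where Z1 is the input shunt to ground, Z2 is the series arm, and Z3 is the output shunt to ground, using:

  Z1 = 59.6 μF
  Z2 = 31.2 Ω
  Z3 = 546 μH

Step 1 — Angular frequency: ω = 2π·f = 2π·9150 = 5.749e+04 rad/s.
Step 2 — Component impedances:
  Z1: Z = 1/(jωC) = -j/(ω·C) = 0 - j0.2918 Ω
  Z2: Z = R = 31.2 Ω
  Z3: Z = jωL = j·5.749e+04·0.000546 = 0 + j31.39 Ω
Step 3 — With open output, the series arm Z2 and the output shunt Z3 appear in series to ground: Z2 + Z3 = 31.2 + j31.39 Ω.
Step 4 — Parallel with input shunt Z1: Z_in = Z1 || (Z2 + Z3) = 0.001369 - j0.2932 Ω = 0.2932∠-89.7° Ω.
Step 5 — Power factor: PF = cos(φ) = Re(Z)/|Z| = 0.0013694/0.29321 = 0.00467.
Step 6 — Type: Im(Z) = -0.2932 ⇒ leading (phase φ = -89.7°).

PF = 0.00467 (leading, φ = -89.7°)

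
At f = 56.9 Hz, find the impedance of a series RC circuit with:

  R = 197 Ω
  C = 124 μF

Step 1 — Angular frequency: ω = 2π·f = 2π·56.9 = 357.5 rad/s.
Step 2 — Component impedances:
  R: Z = R = 197 Ω
  C: Z = 1/(jωC) = -j/(ω·C) = 0 - j22.56 Ω
Step 3 — Series combination: Z_total = R + C = 197 - j22.56 Ω = 198.3∠-6.5° Ω.

Z = 197 - j22.56 Ω = 198.3∠-6.5° Ω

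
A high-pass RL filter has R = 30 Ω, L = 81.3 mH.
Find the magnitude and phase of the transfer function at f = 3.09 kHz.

Step 1 — Angular frequency: ω = 2π·3090 = 1.942e+04 rad/s.
Step 2 — Transfer function: H(jω) = jωL/(R + jωL).
Step 3 — Numerator jωL = j·1578; denominator R + jωL = 30 + j1578.
Step 4 — H = 0.9996 + j0.019.
Step 5 — Magnitude: |H| = 0.9998 (-0.0 dB); phase: φ = 1.1°.

|H| = 0.9998 (-0.0 dB), φ = 1.1°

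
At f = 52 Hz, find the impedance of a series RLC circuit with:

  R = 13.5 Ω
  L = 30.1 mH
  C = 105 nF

Step 1 — Angular frequency: ω = 2π·f = 2π·52 = 326.7 rad/s.
Step 2 — Component impedances:
  R: Z = R = 13.5 Ω
  L: Z = jωL = j·326.7·0.0301 = 0 + j9.834 Ω
  C: Z = 1/(jωC) = -j/(ω·C) = 0 - j2.915e+04 Ω
Step 3 — Series combination: Z_total = R + L + C = 13.5 - j2.914e+04 Ω = 2.914e+04∠-90.0° Ω.

Z = 13.5 - j2.914e+04 Ω = 2.914e+04∠-90.0° Ω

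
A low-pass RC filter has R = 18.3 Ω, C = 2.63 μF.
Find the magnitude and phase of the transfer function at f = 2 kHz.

Step 1 — Angular frequency: ω = 2π·2000 = 1.257e+04 rad/s.
Step 2 — Transfer function: H(jω) = 1/(1 + jωRC).
Step 3 — Denominator: 1 + jωRC = 1 + j·1.257e+04·18.3·2.63e-06 = 1 + j0.6048.
Step 4 — H = 0.7322 - j0.4428.
Step 5 — Magnitude: |H| = 0.8557 (-1.4 dB); phase: φ = -31.2°.

|H| = 0.8557 (-1.4 dB), φ = -31.2°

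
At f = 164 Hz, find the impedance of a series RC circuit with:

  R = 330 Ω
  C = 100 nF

Step 1 — Angular frequency: ω = 2π·f = 2π·164 = 1030 rad/s.
Step 2 — Component impedances:
  R: Z = R = 330 Ω
  C: Z = 1/(jωC) = -j/(ω·C) = 0 - j9705 Ω
Step 3 — Series combination: Z_total = R + C = 330 - j9705 Ω = 9710∠-88.1° Ω.

Z = 330 - j9705 Ω = 9710∠-88.1° Ω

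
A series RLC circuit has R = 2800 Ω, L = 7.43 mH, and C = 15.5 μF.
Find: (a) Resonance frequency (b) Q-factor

Step 1 — Resonance condition Im(Z)=0 gives ω₀ = 1/√(LC).
Step 2 — ω₀ = 1/√(0.00743·1.55e-05) = 2947 rad/s.
Step 3 — f₀ = ω₀/(2π) = 469 Hz.
Step 4 — Series Q: Q = ω₀L/R = 2947·0.00743/2800 = 0.007819.

(a) f₀ = 469 Hz  (b) Q = 0.007819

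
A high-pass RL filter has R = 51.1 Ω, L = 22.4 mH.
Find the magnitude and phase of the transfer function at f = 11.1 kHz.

Step 1 — Angular frequency: ω = 2π·1.11e+04 = 6.974e+04 rad/s.
Step 2 — Transfer function: H(jω) = jωL/(R + jωL).
Step 3 — Numerator jωL = j·1562; denominator R + jωL = 51.1 + j1562.
Step 4 — H = 0.9989 + j0.03267.
Step 5 — Magnitude: |H| = 0.9995 (-0.0 dB); phase: φ = 1.9°.

|H| = 0.9995 (-0.0 dB), φ = 1.9°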